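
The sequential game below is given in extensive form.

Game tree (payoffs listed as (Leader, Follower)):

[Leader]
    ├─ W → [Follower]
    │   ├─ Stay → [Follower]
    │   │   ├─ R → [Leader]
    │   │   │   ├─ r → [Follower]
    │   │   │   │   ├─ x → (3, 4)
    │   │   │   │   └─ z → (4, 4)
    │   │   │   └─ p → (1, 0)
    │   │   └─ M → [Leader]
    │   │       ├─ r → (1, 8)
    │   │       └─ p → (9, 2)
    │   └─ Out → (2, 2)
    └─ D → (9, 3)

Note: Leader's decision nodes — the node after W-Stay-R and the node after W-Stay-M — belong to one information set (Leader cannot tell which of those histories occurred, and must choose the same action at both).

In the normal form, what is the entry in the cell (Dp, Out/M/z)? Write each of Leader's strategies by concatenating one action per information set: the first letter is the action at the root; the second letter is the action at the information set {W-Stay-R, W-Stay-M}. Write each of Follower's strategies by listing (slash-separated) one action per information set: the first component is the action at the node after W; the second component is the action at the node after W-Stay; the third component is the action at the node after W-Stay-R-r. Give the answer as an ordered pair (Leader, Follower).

Trace the play path from the root:
  Leader plays D
→ terminal payoff (9, 3).
(Leader's choice at the information set {W-Stay-R, W-Stay-M} is never reached on this path, so it doesn't affect the outcome.)

(9, 3)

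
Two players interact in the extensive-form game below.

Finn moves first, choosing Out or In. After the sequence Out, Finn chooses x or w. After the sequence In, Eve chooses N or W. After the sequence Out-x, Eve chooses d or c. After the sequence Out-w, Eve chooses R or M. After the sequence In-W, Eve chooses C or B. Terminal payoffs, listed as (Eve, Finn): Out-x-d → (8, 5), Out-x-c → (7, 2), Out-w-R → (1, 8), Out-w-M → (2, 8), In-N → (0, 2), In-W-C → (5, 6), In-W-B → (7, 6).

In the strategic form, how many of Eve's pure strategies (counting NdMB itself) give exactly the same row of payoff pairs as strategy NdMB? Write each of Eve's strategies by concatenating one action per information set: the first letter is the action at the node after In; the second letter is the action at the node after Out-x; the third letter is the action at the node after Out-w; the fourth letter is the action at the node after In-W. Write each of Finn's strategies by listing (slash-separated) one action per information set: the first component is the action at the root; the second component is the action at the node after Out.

Row for NdMB (columns Out/x, Out/w, In/x, In/w): (8,5) (2,8) (0,2) (0,2).
Under NdMB, Eve's choice at the node after In-W can never be reached regardless of what Finn does, so varying those choices leaves every outcome unchanged.
Holding the reachable choices fixed and varying the unreachable one freely already gives 2 equivalent strategies.
No other strategy reproduces this row, so those 2 are the full class: NdMC, NdMB.

2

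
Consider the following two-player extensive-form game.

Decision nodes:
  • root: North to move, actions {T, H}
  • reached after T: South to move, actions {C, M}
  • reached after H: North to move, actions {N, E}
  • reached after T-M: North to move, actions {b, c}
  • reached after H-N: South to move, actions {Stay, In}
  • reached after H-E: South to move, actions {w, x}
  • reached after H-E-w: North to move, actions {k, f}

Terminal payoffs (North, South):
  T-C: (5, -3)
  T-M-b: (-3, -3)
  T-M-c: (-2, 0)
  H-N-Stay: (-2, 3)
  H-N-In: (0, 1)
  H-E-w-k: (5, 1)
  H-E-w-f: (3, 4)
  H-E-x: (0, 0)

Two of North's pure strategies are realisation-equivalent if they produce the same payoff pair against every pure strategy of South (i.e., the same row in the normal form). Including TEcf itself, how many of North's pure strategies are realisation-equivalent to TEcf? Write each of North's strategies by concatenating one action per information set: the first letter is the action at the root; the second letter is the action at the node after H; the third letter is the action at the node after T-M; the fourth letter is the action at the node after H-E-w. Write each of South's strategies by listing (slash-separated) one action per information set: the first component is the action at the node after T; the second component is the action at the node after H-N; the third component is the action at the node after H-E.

Row for TEcf (columns C/Stay/w, C/Stay/x, C/In/w, C/In/x, M/Stay/w, M/Stay/x, M/In/w, M/In/x): (5,-3) (5,-3) (5,-3) (5,-3) (-2,0) (-2,0) (-2,0) (-2,0).
Under TEcf, North's choice at the node after H and at the node after H-E-w can never be reached regardless of what South does, so varying those choices leaves every outcome unchanged.
Holding the reachable choices fixed and varying the unreachable ones freely already gives 2 × 2 = 4 equivalent strategies.
No other strategy reproduces this row, so those 4 are the full class: TNck, TNcf, TEck, TEcf.

4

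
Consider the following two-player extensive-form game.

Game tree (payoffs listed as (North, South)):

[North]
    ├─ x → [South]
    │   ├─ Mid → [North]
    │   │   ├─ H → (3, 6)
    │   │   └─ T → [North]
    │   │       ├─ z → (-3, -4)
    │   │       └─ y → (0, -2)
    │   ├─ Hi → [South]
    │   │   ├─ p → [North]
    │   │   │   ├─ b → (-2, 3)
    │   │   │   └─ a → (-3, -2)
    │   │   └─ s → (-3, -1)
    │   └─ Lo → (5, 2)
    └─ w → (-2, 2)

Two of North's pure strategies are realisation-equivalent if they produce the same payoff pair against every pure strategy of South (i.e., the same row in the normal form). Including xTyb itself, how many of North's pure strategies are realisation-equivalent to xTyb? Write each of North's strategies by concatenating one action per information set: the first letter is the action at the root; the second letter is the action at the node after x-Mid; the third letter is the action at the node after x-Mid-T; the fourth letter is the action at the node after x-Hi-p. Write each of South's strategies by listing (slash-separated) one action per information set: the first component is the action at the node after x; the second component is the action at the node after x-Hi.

Row for xTyb (columns Mid/p, Mid/s, Hi/p, Hi/s, Lo/p, Lo/s): (0,-2) (0,-2) (-2,3) (-3,-1) (5,2) (5,2).
Every one of North's information sets is on the play path for some reply by South when North follows xTyb.
Changing the action at any of them therefore changes at least one column, so only xTyb itself gives this row.

1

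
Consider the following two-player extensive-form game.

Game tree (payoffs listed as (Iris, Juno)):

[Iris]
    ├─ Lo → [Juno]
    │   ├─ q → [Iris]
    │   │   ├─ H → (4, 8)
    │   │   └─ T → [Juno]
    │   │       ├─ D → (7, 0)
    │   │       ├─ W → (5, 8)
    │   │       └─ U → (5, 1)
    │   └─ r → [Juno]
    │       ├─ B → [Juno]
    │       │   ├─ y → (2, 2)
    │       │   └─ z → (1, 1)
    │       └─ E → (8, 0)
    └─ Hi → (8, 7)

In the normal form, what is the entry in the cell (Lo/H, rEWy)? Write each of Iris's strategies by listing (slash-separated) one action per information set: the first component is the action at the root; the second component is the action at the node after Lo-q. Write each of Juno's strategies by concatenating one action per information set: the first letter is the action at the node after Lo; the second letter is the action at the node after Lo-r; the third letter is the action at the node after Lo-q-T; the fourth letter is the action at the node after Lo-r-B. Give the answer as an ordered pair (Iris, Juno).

(8, 0)

Trace the play path from the root:
  Iris plays Lo
  Juno plays r at [Lo]
  Juno plays E at [Lo-r]
→ terminal payoff (8, 0).
(Iris's choice at the node after Lo-q is never reached on this path, so it doesn't affect the outcome.)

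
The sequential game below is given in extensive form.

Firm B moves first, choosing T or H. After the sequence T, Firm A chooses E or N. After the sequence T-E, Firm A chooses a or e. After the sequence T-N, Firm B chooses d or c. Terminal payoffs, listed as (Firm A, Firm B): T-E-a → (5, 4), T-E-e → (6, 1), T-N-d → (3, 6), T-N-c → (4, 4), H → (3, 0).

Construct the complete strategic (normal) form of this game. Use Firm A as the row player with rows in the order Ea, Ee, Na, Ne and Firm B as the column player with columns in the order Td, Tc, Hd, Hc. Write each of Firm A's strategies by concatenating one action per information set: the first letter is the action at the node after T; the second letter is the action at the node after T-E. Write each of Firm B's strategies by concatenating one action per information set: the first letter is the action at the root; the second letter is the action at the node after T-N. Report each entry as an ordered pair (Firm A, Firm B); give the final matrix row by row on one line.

           Td       Tc       Hd       Hc
  Ea    (5,4)    (5,4)    (3,0)    (3,0)
  Ee    (6,1)    (6,1)    (3,0)    (3,0)
  Na    (3,6)    (4,4)    (3,0)    (3,0)
  Ne    (3,6)    (4,4)    (3,0)    (3,0)

Ea: (5,4) (5,4) (3,0) (3,0) | Ee: (6,1) (6,1) (3,0) (3,0) | Na: (3,6) (4,4) (3,0) (3,0) | Ne: (3,6) (4,4) (3,0) (3,0)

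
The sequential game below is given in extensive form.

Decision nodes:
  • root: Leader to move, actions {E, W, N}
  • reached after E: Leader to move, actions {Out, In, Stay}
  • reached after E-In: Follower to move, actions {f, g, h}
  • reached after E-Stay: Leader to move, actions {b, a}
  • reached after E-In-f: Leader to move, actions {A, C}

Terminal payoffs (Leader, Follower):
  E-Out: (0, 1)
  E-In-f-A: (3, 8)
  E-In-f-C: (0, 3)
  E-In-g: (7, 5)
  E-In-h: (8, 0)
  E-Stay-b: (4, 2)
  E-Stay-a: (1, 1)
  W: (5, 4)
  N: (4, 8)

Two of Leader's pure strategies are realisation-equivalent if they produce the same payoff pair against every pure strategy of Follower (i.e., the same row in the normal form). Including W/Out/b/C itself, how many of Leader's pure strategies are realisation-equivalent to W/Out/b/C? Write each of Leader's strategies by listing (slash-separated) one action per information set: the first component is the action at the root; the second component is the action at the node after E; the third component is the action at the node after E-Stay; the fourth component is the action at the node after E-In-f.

12

Row for W/Out/b/C (columns f, g, h): (5,4) (5,4) (5,4).
Under W/Out/b/C, Leader's choice at the node after E and at the node after E-Stay and at the node after E-In-f can never be reached regardless of what Follower does, so varying those choices leaves every outcome unchanged.
Holding the reachable choices fixed and varying the unreachable ones freely already gives 3 × 2 × 2 = 12 equivalent strategies.
No other strategy reproduces this row, so those 12 are the full class: W/Out/b/A, W/Out/b/C, W/Out/a/A, W/Out/a/C, W/In/b/A, W/In/b/C, W/In/a/A, W/In/a/C, W/Stay/b/A, W/Stay/b/C, W/Stay/a/A, W/Stay/a/C.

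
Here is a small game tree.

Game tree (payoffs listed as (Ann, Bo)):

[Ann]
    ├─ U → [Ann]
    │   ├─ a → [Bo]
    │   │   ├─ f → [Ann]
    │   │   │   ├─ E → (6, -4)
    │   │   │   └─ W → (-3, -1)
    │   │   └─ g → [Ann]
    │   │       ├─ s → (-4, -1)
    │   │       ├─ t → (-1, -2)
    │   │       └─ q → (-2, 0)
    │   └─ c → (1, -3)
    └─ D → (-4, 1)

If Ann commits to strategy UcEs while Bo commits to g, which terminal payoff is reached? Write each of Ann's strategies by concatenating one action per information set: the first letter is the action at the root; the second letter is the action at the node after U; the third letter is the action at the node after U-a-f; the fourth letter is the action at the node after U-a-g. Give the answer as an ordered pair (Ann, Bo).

(1, -3)

Trace the play path from the root:
  Ann plays U
  Ann plays c at [U]
→ terminal payoff (1, -3).
(Ann's choice at the node after U-a-f is never reached on this path, so it doesn't affect the outcome.)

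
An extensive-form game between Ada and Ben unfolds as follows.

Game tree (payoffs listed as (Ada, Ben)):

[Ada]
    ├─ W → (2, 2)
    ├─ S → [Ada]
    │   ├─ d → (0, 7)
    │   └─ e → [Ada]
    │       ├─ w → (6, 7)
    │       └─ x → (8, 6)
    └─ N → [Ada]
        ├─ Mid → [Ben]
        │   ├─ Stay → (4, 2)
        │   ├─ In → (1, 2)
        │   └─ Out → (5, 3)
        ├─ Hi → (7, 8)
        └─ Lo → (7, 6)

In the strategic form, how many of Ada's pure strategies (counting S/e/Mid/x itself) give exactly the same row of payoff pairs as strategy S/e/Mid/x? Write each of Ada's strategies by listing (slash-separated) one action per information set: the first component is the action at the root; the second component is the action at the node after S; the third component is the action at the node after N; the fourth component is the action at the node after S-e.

3

Row for S/e/Mid/x (columns Stay, In, Out): (8,6) (8,6) (8,6).
Under S/e/Mid/x, Ada's choice at the node after N can never be reached regardless of what Ben does, so varying those choices leaves every outcome unchanged.
Holding the reachable choices fixed and varying the unreachable one freely already gives 3 equivalent strategies.
No other strategy reproduces this row, so those 3 are the full class: S/e/Mid/x, S/e/Hi/x, S/e/Lo/x.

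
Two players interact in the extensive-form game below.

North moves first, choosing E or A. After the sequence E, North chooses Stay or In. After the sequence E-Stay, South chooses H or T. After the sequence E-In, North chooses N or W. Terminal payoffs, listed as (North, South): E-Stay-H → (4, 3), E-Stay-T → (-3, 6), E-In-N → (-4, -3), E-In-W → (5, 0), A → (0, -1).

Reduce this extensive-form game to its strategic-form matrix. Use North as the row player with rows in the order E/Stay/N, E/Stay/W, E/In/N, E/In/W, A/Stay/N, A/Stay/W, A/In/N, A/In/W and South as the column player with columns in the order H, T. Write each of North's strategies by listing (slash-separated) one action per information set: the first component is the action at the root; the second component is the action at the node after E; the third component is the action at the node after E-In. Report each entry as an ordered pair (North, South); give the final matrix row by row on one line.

Row E/Stay/N: H→(4,3), T→(-3,6)
Row E/Stay/W: H→(4,3), T→(-3,6)
Row E/In/N: H→(-4,-3), T→(-4,-3)
Row E/In/W: H→(5,0), T→(5,0)
Row A/Stay/N: H→(0,-1), T→(0,-1)
Row A/Stay/W: H→(0,-1), T→(0,-1)
Row A/In/N: H→(0,-1), T→(0,-1)
Row A/In/W: H→(0,-1), T→(0,-1)

E/Stay/N: (4,3) (-3,6) | E/Stay/W: (4,3) (-3,6) | E/In/N: (-4,-3) (-4,-3) | E/In/W: (5,0) (5,0) | A/Stay/N: (0,-1) (0,-1) | A/Stay/W: (0,-1) (0,-1) | A/In/N: (0,-1) (0,-1) | A/In/W: (0,-1) (0,-1)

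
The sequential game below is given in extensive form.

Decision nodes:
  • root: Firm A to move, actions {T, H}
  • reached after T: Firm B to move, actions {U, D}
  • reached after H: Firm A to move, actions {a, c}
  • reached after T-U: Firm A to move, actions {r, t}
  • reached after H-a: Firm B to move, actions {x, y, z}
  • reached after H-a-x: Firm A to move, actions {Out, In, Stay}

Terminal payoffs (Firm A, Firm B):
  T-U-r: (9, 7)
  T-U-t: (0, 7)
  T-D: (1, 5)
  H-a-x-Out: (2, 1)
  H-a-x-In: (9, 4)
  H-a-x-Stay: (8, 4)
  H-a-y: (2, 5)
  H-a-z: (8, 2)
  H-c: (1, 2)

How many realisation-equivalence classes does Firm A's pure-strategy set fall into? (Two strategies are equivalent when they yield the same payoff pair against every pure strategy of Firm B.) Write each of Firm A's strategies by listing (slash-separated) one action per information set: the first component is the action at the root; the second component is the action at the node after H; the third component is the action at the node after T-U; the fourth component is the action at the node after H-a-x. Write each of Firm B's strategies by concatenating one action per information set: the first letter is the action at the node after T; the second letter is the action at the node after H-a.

6

Firm A has 24 pure strategies: T/a/r/Out, T/a/r/In, T/a/r/Stay, T/a/t/Out, T/a/t/In, T/a/t/Stay, T/c/r/Out, T/c/r/In, T/c/r/Stay, T/c/t/Out, T/c/t/In, T/c/t/Stay, H/a/r/Out, H/a/r/In, H/a/r/Stay, H/a/t/Out, H/a/t/In, H/a/t/Stay, H/c/r/Out, H/c/r/In, H/c/r/Stay, H/c/t/Out, H/c/t/In, H/c/t/Stay. Columns: Ux, Uy, Uz, Dx, Dy, Dz.
{T/a/r/Out, T/a/r/In, T/a/r/Stay, T/c/r/Out, T/c/r/In, T/c/r/Stay} → row (9,7) (9,7) (9,7) (1,5) (1,5) (1,5)
{T/a/t/Out, T/a/t/In, T/a/t/Stay, T/c/t/Out, T/c/t/In, T/c/t/Stay} → row (0,7) (0,7) (0,7) (1,5) (1,5) (1,5)
{H/a/r/Out, H/a/t/Out} → row (2,1) (2,5) (8,2) (2,1) (2,5) (8,2)
{H/a/r/In, H/a/t/In} → row (9,4) (2,5) (8,2) (9,4) (2,5) (8,2)
{H/a/r/Stay, H/a/t/Stay} → row (8,4) (2,5) (8,2) (8,4) (2,5) (8,2)
{H/c/r/Out, H/c/r/In, H/c/r/Stay, H/c/t/Out, H/c/t/In, H/c/t/Stay} → row (1,2) (1,2) (1,2) (1,2) (1,2) (1,2)
That's 6 distinct rows out of 24 strategies.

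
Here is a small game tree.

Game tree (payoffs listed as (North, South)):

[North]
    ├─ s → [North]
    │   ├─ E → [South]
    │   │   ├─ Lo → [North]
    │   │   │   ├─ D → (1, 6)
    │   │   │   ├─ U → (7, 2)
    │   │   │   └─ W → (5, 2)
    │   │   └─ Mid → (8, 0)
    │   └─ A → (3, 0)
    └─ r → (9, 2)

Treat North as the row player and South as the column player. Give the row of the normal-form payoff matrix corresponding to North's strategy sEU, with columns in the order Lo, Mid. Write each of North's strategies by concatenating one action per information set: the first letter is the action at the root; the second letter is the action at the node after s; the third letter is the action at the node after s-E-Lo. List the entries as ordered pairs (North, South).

vs Lo: North plays s → North plays E at [s] → South plays Lo at [s-E] → North plays U at [s-E-Lo] → (7, 2)
vs Mid: North plays s → North plays E at [s] → South plays Mid at [s-E] → (8, 0)

(7,2) (8,0)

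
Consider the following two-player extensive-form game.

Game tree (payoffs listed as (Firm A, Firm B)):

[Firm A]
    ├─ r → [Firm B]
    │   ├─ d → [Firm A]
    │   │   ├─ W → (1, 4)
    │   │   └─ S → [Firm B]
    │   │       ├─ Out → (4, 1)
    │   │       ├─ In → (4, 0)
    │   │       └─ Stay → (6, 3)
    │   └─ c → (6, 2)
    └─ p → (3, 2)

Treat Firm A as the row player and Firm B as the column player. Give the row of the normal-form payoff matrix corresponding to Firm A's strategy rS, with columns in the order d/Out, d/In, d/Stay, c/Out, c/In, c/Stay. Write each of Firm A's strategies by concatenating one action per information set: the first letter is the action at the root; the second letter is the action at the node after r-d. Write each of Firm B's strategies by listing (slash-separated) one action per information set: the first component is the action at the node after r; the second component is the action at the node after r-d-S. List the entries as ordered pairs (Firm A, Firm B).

vs d/Out: Firm A plays r → Firm B plays d at [r] → Firm A plays S at [r-d] → Firm B plays Out at [r-d-S] → (4, 1)
vs d/In: Firm A plays r → Firm B plays d at [r] → Firm A plays S at [r-d] → Firm B plays In at [r-d-S] → (4, 0)
vs d/Stay: Firm A plays r → Firm B plays d at [r] → Firm A plays S at [r-d] → Firm B plays Stay at [r-d-S] → (6, 3)
vs c/Out: Firm A plays r → Firm B plays c at [r] → (6, 2)
vs c/In: Firm A plays r → Firm B plays c at [r] → (6, 2)
vs c/Stay: Firm A plays r → Firm B plays c at [r] → (6, 2)

(4,1) (4,0) (6,3) (6,2) (6,2) (6,2)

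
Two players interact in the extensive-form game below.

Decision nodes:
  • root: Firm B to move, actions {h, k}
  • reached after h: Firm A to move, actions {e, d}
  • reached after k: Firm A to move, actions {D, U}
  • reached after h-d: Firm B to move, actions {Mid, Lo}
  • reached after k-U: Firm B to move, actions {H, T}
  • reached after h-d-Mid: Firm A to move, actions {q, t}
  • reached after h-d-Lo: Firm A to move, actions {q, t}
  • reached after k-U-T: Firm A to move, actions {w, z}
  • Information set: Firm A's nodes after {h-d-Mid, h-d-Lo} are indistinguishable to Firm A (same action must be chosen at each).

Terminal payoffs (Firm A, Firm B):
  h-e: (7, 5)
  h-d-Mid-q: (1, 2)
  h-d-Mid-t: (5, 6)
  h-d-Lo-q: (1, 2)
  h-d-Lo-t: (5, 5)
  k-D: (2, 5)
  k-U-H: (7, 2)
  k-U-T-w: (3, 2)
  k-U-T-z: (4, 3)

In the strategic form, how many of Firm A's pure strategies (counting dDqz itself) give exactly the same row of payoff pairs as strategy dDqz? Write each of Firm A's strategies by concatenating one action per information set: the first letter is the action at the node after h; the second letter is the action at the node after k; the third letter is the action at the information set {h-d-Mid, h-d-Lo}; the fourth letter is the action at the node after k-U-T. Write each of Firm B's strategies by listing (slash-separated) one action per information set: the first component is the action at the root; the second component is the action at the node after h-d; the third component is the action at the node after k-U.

Row for dDqz (columns h/Mid/H, h/Mid/T, h/Lo/H, h/Lo/T, k/Mid/H, k/Mid/T, k/Lo/H, k/Lo/T): (1,2) (1,2) (1,2) (1,2) (2,5) (2,5) (2,5) (2,5).
Under dDqz, Firm A's choice at the node after k-U-T can never be reached regardless of what Firm B does, so varying those choices leaves every outcome unchanged.
Holding the reachable choices fixed and varying the unreachable one freely already gives 2 equivalent strategies.
No other strategy reproduces this row, so those 2 are the full class: dDqw, dDqz.

2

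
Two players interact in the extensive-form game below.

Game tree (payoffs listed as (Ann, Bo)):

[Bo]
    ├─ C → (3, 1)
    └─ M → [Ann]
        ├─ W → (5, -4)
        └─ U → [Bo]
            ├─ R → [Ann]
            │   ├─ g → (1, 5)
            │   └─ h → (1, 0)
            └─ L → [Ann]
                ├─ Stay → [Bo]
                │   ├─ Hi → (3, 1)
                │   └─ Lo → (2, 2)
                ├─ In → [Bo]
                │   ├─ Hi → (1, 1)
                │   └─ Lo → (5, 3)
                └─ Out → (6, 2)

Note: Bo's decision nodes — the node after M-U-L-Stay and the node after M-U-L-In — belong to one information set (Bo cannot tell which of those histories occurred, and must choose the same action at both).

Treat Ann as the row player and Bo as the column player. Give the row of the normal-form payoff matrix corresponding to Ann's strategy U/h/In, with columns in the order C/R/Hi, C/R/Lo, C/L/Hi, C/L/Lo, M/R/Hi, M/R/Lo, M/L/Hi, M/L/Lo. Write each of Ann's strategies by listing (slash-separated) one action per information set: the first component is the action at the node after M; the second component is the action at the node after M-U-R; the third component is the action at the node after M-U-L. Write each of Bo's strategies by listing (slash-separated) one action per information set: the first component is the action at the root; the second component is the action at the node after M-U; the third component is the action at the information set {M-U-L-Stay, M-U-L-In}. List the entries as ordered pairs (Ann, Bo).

(3,1) (3,1) (3,1) (3,1) (1,0) (1,0) (1,1) (5,3)

vs C/R/Hi: Bo plays C → (3, 1)
vs C/R/Lo: Bo plays C → (3, 1)
vs C/L/Hi: Bo plays C → (3, 1)
vs C/L/Lo: Bo plays C → (3, 1)
vs M/R/Hi: Bo plays M → Ann plays U at [M] → Bo plays R at [M-U] → Ann plays h at [M-U-R] → (1, 0)
vs M/R/Lo: Bo plays M → Ann plays U at [M] → Bo plays R at [M-U] → Ann plays h at [M-U-R] → (1, 0)
vs M/L/Hi: Bo plays M → Ann plays U at [M] → Bo plays L at [M-U] → Ann plays In at [M-U-L] → Bo plays Hi at [M-U-L-In] → (1, 1)
vs M/L/Lo: Bo plays M → Ann plays U at [M] → Bo plays L at [M-U] → Ann plays In at [M-U-L] → Bo plays Lo at [M-U-L-In] → (5, 3)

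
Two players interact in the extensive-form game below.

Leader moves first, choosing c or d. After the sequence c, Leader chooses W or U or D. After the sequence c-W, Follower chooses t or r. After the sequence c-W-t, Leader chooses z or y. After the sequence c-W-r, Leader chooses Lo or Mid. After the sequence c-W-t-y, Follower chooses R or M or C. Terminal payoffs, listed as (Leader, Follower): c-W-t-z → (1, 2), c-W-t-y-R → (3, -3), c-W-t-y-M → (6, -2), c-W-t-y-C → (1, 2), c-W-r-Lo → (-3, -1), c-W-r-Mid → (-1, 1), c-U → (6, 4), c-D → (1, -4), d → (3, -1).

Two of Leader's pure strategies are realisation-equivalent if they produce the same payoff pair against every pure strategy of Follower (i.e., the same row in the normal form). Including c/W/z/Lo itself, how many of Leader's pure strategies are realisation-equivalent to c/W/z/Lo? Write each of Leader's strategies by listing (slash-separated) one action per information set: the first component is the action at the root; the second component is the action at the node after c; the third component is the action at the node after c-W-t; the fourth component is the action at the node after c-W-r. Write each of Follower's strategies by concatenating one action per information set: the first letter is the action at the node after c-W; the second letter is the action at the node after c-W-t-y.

1

Row for c/W/z/Lo (columns tR, tM, tC, rR, rM, rC): (1,2) (1,2) (1,2) (-3,-1) (-3,-1) (-3,-1).
Every one of Leader's information sets is on the play path for some reply by Follower when Leader follows c/W/z/Lo.
Changing the action at any of them therefore changes at least one column, so only c/W/z/Lo itself gives this row.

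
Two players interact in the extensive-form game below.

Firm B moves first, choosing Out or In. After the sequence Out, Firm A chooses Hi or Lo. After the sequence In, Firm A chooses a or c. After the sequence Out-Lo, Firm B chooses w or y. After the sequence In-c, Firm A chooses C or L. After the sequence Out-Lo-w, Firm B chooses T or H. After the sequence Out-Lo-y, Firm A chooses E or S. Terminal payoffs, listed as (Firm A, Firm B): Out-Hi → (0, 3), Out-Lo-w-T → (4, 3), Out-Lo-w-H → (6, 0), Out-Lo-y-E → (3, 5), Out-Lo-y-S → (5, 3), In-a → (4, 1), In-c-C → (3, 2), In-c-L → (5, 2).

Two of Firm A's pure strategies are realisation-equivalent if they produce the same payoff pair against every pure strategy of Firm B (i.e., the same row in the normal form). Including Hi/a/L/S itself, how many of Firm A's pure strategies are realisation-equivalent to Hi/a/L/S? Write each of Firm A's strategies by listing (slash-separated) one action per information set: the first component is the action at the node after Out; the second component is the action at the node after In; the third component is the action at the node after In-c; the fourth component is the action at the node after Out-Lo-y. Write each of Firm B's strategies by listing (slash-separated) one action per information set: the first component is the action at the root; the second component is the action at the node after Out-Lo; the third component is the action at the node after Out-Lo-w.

Row for Hi/a/L/S (columns Out/w/T, Out/w/H, Out/y/T, Out/y/H, In/w/T, In/w/H, In/y/T, In/y/H): (0,3) (0,3) (0,3) (0,3) (4,1) (4,1) (4,1) (4,1).
Under Hi/a/L/S, Firm A's choice at the node after In-c and at the node after Out-Lo-y can never be reached regardless of what Firm B does, so varying those choices leaves every outcome unchanged.
Holding the reachable choices fixed and varying the unreachable ones freely already gives 2 × 2 = 4 equivalent strategies.
No other strategy reproduces this row, so those 4 are the full class: Hi/a/C/E, Hi/a/C/S, Hi/a/L/E, Hi/a/L/S.

4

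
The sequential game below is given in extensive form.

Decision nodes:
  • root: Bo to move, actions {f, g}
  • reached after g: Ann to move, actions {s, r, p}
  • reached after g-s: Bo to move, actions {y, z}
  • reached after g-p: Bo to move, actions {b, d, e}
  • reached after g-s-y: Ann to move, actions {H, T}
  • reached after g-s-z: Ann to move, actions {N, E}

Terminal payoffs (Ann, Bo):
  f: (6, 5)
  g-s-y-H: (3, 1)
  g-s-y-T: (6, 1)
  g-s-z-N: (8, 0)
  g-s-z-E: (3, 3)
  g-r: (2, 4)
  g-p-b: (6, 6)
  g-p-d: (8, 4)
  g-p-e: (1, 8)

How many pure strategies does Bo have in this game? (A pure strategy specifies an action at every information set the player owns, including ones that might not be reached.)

Bo owns the root with actions {f, g} — two choices.
Bo owns the node after g-s with actions {y, z} — two choices.
Bo owns the node after g-p with actions {b, d, e} — three choices.
A pure strategy fixes one action at each information set independently, so the count is the product 2 × 2 × 3 = 12.
(For reference, Ann has 12 pure strategies, giving a 12×12 normal-form matrix.)

12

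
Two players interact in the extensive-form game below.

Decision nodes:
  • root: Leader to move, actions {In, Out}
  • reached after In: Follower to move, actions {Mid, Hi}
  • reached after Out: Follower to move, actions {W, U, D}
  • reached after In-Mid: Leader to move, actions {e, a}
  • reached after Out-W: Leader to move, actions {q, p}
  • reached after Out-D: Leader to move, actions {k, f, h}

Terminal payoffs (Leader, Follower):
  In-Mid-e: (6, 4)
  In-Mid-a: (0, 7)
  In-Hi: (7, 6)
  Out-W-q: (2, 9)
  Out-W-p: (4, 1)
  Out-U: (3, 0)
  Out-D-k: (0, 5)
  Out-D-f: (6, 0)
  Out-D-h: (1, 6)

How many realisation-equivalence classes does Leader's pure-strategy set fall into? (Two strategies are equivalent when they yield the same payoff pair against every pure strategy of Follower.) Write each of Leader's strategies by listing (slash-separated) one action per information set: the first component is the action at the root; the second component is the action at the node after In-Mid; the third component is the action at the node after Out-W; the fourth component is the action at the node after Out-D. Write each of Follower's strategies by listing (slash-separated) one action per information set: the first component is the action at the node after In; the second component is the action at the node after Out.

Leader has 24 pure strategies: In/e/q/k, In/e/q/f, In/e/q/h, In/e/p/k, In/e/p/f, In/e/p/h, In/a/q/k, In/a/q/f, In/a/q/h, In/a/p/k, In/a/p/f, In/a/p/h, Out/e/q/k, Out/e/q/f, Out/e/q/h, Out/e/p/k, Out/e/p/f, Out/e/p/h, Out/a/q/k, Out/a/q/f, Out/a/q/h, Out/a/p/k, Out/a/p/f, Out/a/p/h. Columns: Mid/W, Mid/U, Mid/D, Hi/W, Hi/U, Hi/D.
{In/e/q/k, In/e/q/f, In/e/q/h, In/e/p/k, In/e/p/f, In/e/p/h} → row (6,4) (6,4) (6,4) (7,6) (7,6) (7,6)
{In/a/q/k, In/a/q/f, In/a/q/h, In/a/p/k, In/a/p/f, In/a/p/h} → row (0,7) (0,7) (0,7) (7,6) (7,6) (7,6)
{Out/e/q/k, Out/a/q/k} → row (2,9) (3,0) (0,5) (2,9) (3,0) (0,5)
{Out/e/q/f, Out/a/q/f} → row (2,9) (3,0) (6,0) (2,9) (3,0) (6,0)
{Out/e/q/h, Out/a/q/h} → row (2,9) (3,0) (1,6) (2,9) (3,0) (1,6)
{Out/e/p/k, Out/a/p/k} → row (4,1) (3,0) (0,5) (4,1) (3,0) (0,5)
{Out/e/p/f, Out/a/p/f} → row (4,1) (3,0) (6,0) (4,1) (3,0) (6,0)
{Out/e/p/h, Out/a/p/h} → row (4,1) (3,0) (1,6) (4,1) (3,0) (1,6)
That's 8 distinct rows out of 24 strategies.

8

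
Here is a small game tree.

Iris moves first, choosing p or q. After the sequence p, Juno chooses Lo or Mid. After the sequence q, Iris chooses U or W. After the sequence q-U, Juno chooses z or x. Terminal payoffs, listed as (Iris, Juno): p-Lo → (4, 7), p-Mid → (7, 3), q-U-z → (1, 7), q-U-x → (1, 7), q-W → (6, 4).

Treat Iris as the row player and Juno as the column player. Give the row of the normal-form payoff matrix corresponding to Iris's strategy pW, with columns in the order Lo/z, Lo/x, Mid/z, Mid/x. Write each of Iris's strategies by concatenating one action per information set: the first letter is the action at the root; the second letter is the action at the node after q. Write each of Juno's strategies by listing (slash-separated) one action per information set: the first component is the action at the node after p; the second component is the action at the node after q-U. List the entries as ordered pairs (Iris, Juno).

(4,7) (4,7) (7,3) (7,3)

vs Lo/z: Iris plays p → Juno plays Lo at [p] → (4, 7)
vs Lo/x: Iris plays p → Juno plays Lo at [p] → (4, 7)
vs Mid/z: Iris plays p → Juno plays Mid at [p] → (7, 3)
vs Mid/x: Iris plays p → Juno plays Mid at [p] → (7, 3)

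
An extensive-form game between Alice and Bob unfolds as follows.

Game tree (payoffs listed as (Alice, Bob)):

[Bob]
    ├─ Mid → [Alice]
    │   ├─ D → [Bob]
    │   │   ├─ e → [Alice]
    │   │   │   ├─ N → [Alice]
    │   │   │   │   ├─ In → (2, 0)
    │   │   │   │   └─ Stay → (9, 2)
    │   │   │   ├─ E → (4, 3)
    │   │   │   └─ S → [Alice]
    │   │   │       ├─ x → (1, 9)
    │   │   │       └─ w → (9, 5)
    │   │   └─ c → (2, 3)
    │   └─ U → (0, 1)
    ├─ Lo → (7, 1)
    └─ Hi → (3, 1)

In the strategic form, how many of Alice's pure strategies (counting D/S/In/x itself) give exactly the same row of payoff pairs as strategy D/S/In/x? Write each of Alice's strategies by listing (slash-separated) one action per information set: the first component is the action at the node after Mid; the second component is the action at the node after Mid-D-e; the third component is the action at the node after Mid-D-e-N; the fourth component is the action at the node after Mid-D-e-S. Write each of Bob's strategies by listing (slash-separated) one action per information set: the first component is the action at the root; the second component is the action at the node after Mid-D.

2

Row for D/S/In/x (columns Mid/e, Mid/c, Lo/e, Lo/c, Hi/e, Hi/c): (1,9) (2,3) (7,1) (7,1) (3,1) (3,1).
Under D/S/In/x, Alice's choice at the node after Mid-D-e-N can never be reached regardless of what Bob does, so varying those choices leaves every outcome unchanged.
Holding the reachable choices fixed and varying the unreachable one freely already gives 2 equivalent strategies.
No other strategy reproduces this row, so those 2 are the full class: D/S/In/x, D/S/Stay/x.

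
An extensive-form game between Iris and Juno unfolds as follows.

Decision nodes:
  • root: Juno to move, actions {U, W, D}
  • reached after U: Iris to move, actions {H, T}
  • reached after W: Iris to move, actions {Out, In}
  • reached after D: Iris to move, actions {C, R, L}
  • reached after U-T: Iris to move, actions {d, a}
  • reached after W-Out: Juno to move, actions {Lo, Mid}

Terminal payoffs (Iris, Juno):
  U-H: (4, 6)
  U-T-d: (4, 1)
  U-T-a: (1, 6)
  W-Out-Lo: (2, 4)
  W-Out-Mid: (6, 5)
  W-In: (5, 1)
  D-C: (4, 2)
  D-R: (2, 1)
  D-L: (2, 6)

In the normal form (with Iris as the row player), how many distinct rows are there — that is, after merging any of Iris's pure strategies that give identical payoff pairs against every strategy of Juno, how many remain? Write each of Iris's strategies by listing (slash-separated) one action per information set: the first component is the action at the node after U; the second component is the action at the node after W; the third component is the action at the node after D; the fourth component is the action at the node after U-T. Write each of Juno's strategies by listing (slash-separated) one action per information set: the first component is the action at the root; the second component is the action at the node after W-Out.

18

Iris has 24 pure strategies: H/Out/C/d, H/Out/C/a, H/Out/R/d, H/Out/R/a, H/Out/L/d, H/Out/L/a, H/In/C/d, H/In/C/a, H/In/R/d, H/In/R/a, H/In/L/d, H/In/L/a, T/Out/C/d, T/Out/C/a, T/Out/R/d, T/Out/R/a, T/Out/L/d, T/Out/L/a, T/In/C/d, T/In/C/a, T/In/R/d, T/In/R/a, T/In/L/d, T/In/L/a. Columns: U/Lo, U/Mid, W/Lo, W/Mid, D/Lo, D/Mid.
{H/Out/C/d, H/Out/C/a} → row (4,6) (4,6) (2,4) (6,5) (4,2) (4,2)
{H/Out/R/d, H/Out/R/a} → row (4,6) (4,6) (2,4) (6,5) (2,1) (2,1)
{H/Out/L/d, H/Out/L/a} → row (4,6) (4,6) (2,4) (6,5) (2,6) (2,6)
{H/In/C/d, H/In/C/a} → row (4,6) (4,6) (5,1) (5,1) (4,2) (4,2)
{H/In/R/d, H/In/R/a} → row (4,6) (4,6) (5,1) (5,1) (2,1) (2,1)
{H/In/L/d, H/In/L/a} → row (4,6) (4,6) (5,1) (5,1) (2,6) (2,6)
{T/Out/C/d} → row (4,1) (4,1) (2,4) (6,5) (4,2) (4,2)
{T/Out/C/a} → row (1,6) (1,6) (2,4) (6,5) (4,2) (4,2)
{T/Out/R/d} → row (4,1) (4,1) (2,4) (6,5) (2,1) (2,1)
{T/Out/R/a} → row (1,6) (1,6) (2,4) (6,5) (2,1) (2,1)
{T/Out/L/d} → row (4,1) (4,1) (2,4) (6,5) (2,6) (2,6)
{T/Out/L/a} → row (1,6) (1,6) (2,4) (6,5) (2,6) (2,6)
{T/In/C/d} → row (4,1) (4,1) (5,1) (5,1) (4,2) (4,2)
{T/In/C/a} → row (1,6) (1,6) (5,1) (5,1) (4,2) (4,2)
{T/In/R/d} → row (4,1) (4,1) (5,1) (5,1) (2,1) (2,1)
{T/In/R/a} → row (1,6) (1,6) (5,1) (5,1) (2,1) (2,1)
{T/In/L/d} → row (4,1) (4,1) (5,1) (5,1) (2,6) (2,6)
{T/In/L/a} → row (1,6) (1,6) (5,1) (5,1) (2,6) (2,6)
That's 18 distinct rows out of 24 strategies.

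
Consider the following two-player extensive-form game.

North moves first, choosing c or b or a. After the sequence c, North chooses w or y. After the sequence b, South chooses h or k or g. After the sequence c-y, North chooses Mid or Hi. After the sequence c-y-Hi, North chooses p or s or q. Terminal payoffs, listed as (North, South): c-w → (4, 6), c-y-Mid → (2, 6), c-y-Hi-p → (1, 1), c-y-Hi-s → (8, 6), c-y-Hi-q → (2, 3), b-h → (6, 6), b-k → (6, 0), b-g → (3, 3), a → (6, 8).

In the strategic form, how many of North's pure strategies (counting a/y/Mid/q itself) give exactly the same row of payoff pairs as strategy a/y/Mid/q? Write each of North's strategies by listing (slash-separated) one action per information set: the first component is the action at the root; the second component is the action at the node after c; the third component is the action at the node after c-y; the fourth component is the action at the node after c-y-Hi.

12

Row for a/y/Mid/q (columns h, k, g): (6,8) (6,8) (6,8).
Under a/y/Mid/q, North's choice at the node after c and at the node after c-y and at the node after c-y-Hi can never be reached regardless of what South does, so varying those choices leaves every outcome unchanged.
Holding the reachable choices fixed and varying the unreachable ones freely already gives 2 × 2 × 3 = 12 equivalent strategies.
No other strategy reproduces this row, so those 12 are the full class: a/w/Mid/p, a/w/Mid/s, a/w/Mid/q, a/w/Hi/p, a/w/Hi/s, a/w/Hi/q, a/y/Mid/p, a/y/Mid/s, a/y/Mid/q, a/y/Hi/p, a/y/Hi/s, a/y/Hi/q.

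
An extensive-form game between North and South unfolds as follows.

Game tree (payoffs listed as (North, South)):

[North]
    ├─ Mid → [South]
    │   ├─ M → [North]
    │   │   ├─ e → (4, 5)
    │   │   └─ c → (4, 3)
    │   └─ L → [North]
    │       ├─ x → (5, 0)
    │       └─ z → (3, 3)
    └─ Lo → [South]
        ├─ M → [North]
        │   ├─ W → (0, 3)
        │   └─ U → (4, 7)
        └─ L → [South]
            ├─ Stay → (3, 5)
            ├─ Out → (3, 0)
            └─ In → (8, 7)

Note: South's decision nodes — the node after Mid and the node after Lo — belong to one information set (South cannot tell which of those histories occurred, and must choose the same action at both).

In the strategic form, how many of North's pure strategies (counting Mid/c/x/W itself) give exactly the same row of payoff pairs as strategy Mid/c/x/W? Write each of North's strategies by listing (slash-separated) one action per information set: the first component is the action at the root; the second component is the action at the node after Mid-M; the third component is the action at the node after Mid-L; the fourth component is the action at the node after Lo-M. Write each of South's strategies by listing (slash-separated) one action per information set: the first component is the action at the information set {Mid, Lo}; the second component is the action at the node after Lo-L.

Row for Mid/c/x/W (columns M/Stay, M/Out, M/In, L/Stay, L/Out, L/In): (4,3) (4,3) (4,3) (5,0) (5,0) (5,0).
Under Mid/c/x/W, North's choice at the node after Lo-M can never be reached regardless of what South does, so varying those choices leaves every outcome unchanged.
Holding the reachable choices fixed and varying the unreachable one freely already gives 2 equivalent strategies.
No other strategy reproduces this row, so those 2 are the full class: Mid/c/x/W, Mid/c/x/U.

2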